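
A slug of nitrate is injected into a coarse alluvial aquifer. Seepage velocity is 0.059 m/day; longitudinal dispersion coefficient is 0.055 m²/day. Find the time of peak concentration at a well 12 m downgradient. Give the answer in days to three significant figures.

For the 1D instantaneous-source solution, setting ∂C/∂t = 0 at fixed x gives v²t² + 2Dt − x² = 0, so t = (√(D² + v²x²) − D)/v².
√(D² + v²x²) = √(0.055² + 0.059² × 12²) = 0.7101; v² = 0.003481.
t = (0.7101 − 0.055)/0.003481 = 188 days (vs. the pure-advection estimate x/v = 203 d).

188 days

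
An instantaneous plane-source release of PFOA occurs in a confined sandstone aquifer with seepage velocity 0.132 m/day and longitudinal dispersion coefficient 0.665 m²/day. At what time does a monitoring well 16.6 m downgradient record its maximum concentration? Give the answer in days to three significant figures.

For the 1D instantaneous-source solution, setting ∂C/∂t = 0 at fixed x gives v²t² + 2Dt − x² = 0, so t = (√(D² + v²x²) − D)/v².
√(D² + v²x²) = √(0.665² + 0.132² × 16.6²) = 2.290; v² = 0.017424.
t = (2.290 − 0.665)/0.017424 = 93.3 days (vs. the pure-advection estimate x/v = 126 d).

93.3 days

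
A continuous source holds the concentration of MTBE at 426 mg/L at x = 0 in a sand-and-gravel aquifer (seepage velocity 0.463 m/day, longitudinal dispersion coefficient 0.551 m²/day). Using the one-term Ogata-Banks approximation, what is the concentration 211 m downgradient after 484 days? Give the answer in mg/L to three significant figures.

For a continuous step input, C/C₀ ≈ ½·erfc((x−vt)/(2√(Dt))).
vt = 0.463 × 484 = 224.092 m and 2√(Dt) = 2√(0.551 × 484) = 32.66 m.
Argument (x−vt)/(2√(Dt)) = (211 − 224.092)/32.66 = -0.4009; ½·erfc(-0.4009) = 0.7146.
C = 426 × 0.7146 = 304 mg/L.

304 mg/L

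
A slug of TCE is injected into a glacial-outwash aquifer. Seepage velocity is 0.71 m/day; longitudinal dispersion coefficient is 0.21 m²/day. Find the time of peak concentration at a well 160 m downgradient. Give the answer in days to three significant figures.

225 days

For the 1D instantaneous-source solution, setting ∂C/∂t = 0 at fixed x gives v²t² + 2Dt − x² = 0, so t = (√(D² + v²x²) − D)/v².
√(D² + v²x²) = √(0.21² + 0.71² × 160²) = 113.6; v² = 0.5041.
t = (113.6 − 0.21)/0.5041 = 225 days (vs. the pure-advection estimate x/v = 225 d).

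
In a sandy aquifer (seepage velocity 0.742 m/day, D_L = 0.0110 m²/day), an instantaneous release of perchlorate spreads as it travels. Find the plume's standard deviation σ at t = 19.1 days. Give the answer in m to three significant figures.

0.648 m

Dispersive spreading gives a Gaussian with σ² = 2Dt; advection only shifts the center.
σ = √(2 × 0.0110 × 19.1) = 0.648 m.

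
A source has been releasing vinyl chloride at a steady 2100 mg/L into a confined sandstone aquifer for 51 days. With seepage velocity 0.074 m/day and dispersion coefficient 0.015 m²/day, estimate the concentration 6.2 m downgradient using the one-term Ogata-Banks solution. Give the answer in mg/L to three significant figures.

For a continuous step input, C/C₀ ≈ ½·erfc((x−vt)/(2√(Dt))).
vt = 0.074 × 51 = 3.774 m and 2√(Dt) = 2√(0.015 × 51) = 1.749 m.
Argument (x−vt)/(2√(Dt)) = (6.2 − 3.774)/1.749 = 1.387; ½·erfc(1.387) = 0.02491.
C = 2100 × 0.02491 = 52.3 mg/L.

52.3 mg/L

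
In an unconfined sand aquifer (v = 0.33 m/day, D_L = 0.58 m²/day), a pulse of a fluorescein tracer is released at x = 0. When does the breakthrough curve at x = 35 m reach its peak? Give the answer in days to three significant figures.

For the 1D instantaneous-source solution, setting ∂C/∂t = 0 at fixed x gives v²t² + 2Dt − x² = 0, so t = (√(D² + v²x²) − D)/v².
√(D² + v²x²) = √(0.58² + 0.33² × 35²) = 11.56; v² = 0.1089.
t = (11.56 − 0.58)/0.1089 = 101 days (vs. the pure-advection estimate x/v = 106 d).

101 days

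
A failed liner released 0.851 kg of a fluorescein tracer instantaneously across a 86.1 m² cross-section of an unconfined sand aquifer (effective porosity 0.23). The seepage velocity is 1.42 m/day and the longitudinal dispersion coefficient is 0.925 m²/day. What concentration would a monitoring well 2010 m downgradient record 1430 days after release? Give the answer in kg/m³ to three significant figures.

0.000308 kg/m³

For an instantaneous plane source, C(x,t) = M/(n_e·A·√(4πDt)) · exp(−(x−vt)²/(4Dt)), with n_e·A the pore (flow) area.
Plume center vt = 1.42 × 1430 = 2030.6 m, so the well at 2010 m is 20.6 m upgradient of the peak.
√(4πDt) = 128.9 m, giving peak height M/(n_e·A·√(4πDt)) = 0.851/(0.23 × 86.1 × 128.9) = 0.0003334 kg/m³.
(x−vt)²/(4Dt) = (-20.6)²/(4 × 0.925 × 1430) = 0.08020; exp(−0.08020) = 0.9229.
C = 0.0003334 × 0.9229 = 0.000308 kg/m³.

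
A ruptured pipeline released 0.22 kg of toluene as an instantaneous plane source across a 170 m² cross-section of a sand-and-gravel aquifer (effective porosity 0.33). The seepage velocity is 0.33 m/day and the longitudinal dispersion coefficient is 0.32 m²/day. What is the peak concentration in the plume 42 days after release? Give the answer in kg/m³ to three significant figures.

The peak of an instantaneous 1D plume sits at x = vt; there the Gaussian factor is 1 and C_max = M/(n_e·A·√(4πDt)), where n_e·A is the pore area the mass is dissolved in.
√(4πDt) = √(4π × 0.32 × 42) = 13.00 m, so C_max = 0.22/(0.33 × 170 × 13.00) = 0.000302 kg/m³.

0.000302 kg/m³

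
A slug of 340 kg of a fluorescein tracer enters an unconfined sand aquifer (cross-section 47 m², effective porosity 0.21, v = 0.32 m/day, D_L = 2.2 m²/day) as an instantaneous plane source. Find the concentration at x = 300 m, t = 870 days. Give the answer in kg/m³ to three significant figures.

0.209 kg/m³

For an instantaneous plane source, C(x,t) = M/(n_e·A·√(4πDt)) · exp(−(x−vt)²/(4Dt)), with n_e·A the pore (flow) area.
Plume center vt = 0.32 × 870 = 278.4 m, so the well at 300 m is 21.6 m downgradient of the peak.
√(4πDt) = 155.1 m, giving peak height M/(n_e·A·√(4πDt)) = 340/(0.21 × 47 × 155.1) = 0.2221 kg/m³.
(x−vt)²/(4Dt) = (21.6)²/(4 × 2.2 × 870) = 0.06094; exp(−0.06094) = 0.9409.
C = 0.2221 × 0.9409 = 0.209 kg/m³.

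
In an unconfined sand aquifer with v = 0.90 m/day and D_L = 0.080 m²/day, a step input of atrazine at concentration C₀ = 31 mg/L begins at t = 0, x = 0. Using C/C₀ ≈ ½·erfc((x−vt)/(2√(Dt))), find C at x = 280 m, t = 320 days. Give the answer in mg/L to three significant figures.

26.9 mg/L

For a continuous step input, C/C₀ ≈ ½·erfc((x−vt)/(2√(Dt))).
vt = 0.90 × 320 = 288 m and 2√(Dt) = 2√(0.080 × 320) = 10.12 m.
Argument (x−vt)/(2√(Dt)) = (280 − 288)/10.12 = -0.7905; ½·erfc(-0.7905) = 0.8682.
C = 31 × 0.8682 = 26.9 mg/L.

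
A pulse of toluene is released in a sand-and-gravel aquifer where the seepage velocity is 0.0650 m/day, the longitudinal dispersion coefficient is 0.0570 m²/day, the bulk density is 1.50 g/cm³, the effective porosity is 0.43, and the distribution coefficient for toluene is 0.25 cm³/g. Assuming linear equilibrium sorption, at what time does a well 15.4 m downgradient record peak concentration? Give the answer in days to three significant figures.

419 days

Retardation factor R = 1 + ρ_b·K_d/n = 1 + 1.50 × 0.25/0.43 = 1.872.
Sorption retards both mechanisms: v_R = v/R = 0.03472 m/day, D_R = D/R = 0.03045 m²/day.
Peak time from v_R²t² + 2D_R t − x² = 0: t = (√(D_R² + v_R²x²) − D_R)/v_R².
√(D_R² + v_R²x²) = √(0.03045² + 0.03472² × 15.4²) = 0.5356; v_R² = 0.001205.
t = (0.5356 − 0.03045)/0.001205 = 419 days.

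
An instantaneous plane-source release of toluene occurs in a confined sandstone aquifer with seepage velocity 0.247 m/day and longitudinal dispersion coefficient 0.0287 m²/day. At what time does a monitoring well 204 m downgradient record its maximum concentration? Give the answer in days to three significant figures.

825 days

For the 1D instantaneous-source solution, setting ∂C/∂t = 0 at fixed x gives v²t² + 2Dt − x² = 0, so t = (√(D² + v²x²) − D)/v².
√(D² + v²x²) = √(0.0287² + 0.247² × 204²) = 50.39; v² = 0.061009.
t = (50.39 − 0.0287)/0.061009 = 825 days (vs. the pure-advection estimate x/v = 826 d).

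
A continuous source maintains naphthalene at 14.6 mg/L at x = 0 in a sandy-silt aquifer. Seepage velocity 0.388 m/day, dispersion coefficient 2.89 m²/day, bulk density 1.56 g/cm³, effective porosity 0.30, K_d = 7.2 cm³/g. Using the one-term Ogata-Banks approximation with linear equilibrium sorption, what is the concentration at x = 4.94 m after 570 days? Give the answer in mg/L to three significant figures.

Retardation factor R = 1 + ρ_b·K_d/n = 1 + 1.56 × 7.2/0.30 = 38.44.
Sorption retards both mechanisms: v_R = v/R = 0.01009 m/day, D_R = D/R = 0.07518 m²/day.
v_R·t = 0.01009 × 570 = 5.7513 m; 2√(D_R t) = 13.09 m; argument = (4.94 − 5.7513)/13.09 = -0.06198.
C = C₀ × ½·erfc(-0.06198) = 14.6 × 0.5349 = 7.81 mg/L.

7.81 mg/L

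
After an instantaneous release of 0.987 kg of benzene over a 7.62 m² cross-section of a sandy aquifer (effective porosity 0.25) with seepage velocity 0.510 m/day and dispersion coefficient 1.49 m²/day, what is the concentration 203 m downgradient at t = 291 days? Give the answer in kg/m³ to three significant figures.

For an instantaneous plane source, C(x,t) = M/(n_e·A·√(4πDt)) · exp(−(x−vt)²/(4Dt)), with n_e·A the pore (flow) area.
Plume center vt = 0.510 × 291 = 148.41 m, so the well at 203 m is 54.59 m downgradient of the peak.
√(4πDt) = 73.81 m, giving peak height M/(n_e·A·√(4πDt)) = 0.987/(0.25 × 7.62 × 73.81) = 0.007020 kg/m³.
(x−vt)²/(4Dt) = (54.59)²/(4 × 1.49 × 291) = 1.718; exp(−1.718) = 0.1794.
C = 0.007020 × 0.1794 = 0.00126 kg/m³.

0.00126 kg/m³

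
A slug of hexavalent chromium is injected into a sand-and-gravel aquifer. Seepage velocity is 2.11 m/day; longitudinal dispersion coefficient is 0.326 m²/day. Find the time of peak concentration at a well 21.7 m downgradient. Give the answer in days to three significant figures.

For the 1D instantaneous-source solution, setting ∂C/∂t = 0 at fixed x gives v²t² + 2Dt − x² = 0, so t = (√(D² + v²x²) − D)/v².
√(D² + v²x²) = √(0.326² + 2.11² × 21.7²) = 45.79; v² = 4.4521.
t = (45.79 − 0.326)/4.4521 = 10.2 days (vs. the pure-advection estimate x/v = 10.3 d).

10.2 days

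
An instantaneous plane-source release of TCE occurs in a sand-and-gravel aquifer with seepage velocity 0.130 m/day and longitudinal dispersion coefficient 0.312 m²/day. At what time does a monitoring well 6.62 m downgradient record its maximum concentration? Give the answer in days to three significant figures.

For the 1D instantaneous-source solution, setting ∂C/∂t = 0 at fixed x gives v²t² + 2Dt − x² = 0, so t = (√(D² + v²x²) − D)/v².
√(D² + v²x²) = √(0.312² + 0.130² × 6.62²) = 0.9154; v² = 0.0169.
t = (0.9154 − 0.312)/0.0169 = 35.7 days (vs. the pure-advection estimate x/v = 50.9 d).

35.7 days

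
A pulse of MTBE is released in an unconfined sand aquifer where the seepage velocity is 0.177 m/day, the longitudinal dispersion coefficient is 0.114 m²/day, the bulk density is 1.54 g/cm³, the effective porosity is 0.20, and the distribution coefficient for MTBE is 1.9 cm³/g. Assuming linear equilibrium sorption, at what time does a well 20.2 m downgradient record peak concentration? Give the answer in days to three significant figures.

1730 days

Retardation factor R = 1 + ρ_b·K_d/n = 1 + 1.54 × 1.9/0.20 = 15.63.
Sorption retards both mechanisms: v_R = v/R = 0.01132 m/day, D_R = D/R = 0.007294 m²/day.
Peak time from v_R²t² + 2D_R t − x² = 0: t = (√(D_R² + v_R²x²) − D_R)/v_R².
√(D_R² + v_R²x²) = √(0.007294² + 0.01132² × 20.2²) = 0.2288; v_R² = 0.0001281.
t = (0.2288 − 0.007294)/0.0001281 = 1730 days.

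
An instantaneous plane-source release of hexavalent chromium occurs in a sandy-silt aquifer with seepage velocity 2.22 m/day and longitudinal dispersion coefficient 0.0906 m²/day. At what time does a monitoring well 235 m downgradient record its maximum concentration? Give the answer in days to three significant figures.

For the 1D instantaneous-source solution, setting ∂C/∂t = 0 at fixed x gives v²t² + 2Dt − x² = 0, so t = (√(D² + v²x²) − D)/v².
√(D² + v²x²) = √(0.0906² + 2.22² × 235²) = 521.7; v² = 4.9284.
t = (521.7 − 0.0906)/4.9284 = 106 days (vs. the pure-advection estimate x/v = 106 d).

106 days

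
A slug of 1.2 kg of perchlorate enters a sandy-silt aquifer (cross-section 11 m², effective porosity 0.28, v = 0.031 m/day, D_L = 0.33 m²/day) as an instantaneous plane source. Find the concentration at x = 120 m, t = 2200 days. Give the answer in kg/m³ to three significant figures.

0.00162 kg/m³

For an instantaneous plane source, C(x,t) = M/(n_e·A·√(4πDt)) · exp(−(x−vt)²/(4Dt)), with n_e·A the pore (flow) area.
Plume center vt = 0.031 × 2200 = 68.2 m, so the well at 120 m is 51.8 m downgradient of the peak.
√(4πDt) = 95.52 m, giving peak height M/(n_e·A·√(4πDt)) = 1.2/(0.28 × 11 × 95.52) = 0.004079 kg/m³.
(x−vt)²/(4Dt) = (51.8)²/(4 × 0.33 × 2200) = 0.9240; exp(−0.9240) = 0.3969.
C = 0.004079 × 0.3969 = 0.00162 kg/m³.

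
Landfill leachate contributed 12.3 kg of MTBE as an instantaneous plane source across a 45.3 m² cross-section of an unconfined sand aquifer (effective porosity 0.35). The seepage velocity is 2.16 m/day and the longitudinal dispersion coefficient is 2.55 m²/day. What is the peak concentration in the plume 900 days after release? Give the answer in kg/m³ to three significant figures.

0.00457 kg/m³

The peak of an instantaneous 1D plume sits at x = vt; there the Gaussian factor is 1 and C_max = M/(n_e·A·√(4πDt)), where n_e·A is the pore area the mass is dissolved in.
√(4πDt) = √(4π × 2.55 × 900) = 169.8 m, so C_max = 12.3/(0.35 × 45.3 × 169.8) = 0.00457 kg/m³.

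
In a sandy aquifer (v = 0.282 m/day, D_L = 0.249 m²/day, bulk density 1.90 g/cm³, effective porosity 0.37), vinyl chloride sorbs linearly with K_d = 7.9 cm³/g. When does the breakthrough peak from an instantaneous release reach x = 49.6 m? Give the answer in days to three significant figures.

Retardation factor R = 1 + ρ_b·K_d/n = 1 + 1.90 × 7.9/0.37 = 41.57.
Sorption retards both mechanisms: v_R = v/R = 0.006784 m/day, D_R = D/R = 0.005990 m²/day.
Peak time from v_R²t² + 2D_R t − x² = 0: t = (√(D_R² + v_R²x²) − D_R)/v_R².
√(D_R² + v_R²x²) = √(0.005990² + 0.006784² × 49.6²) = 0.3365; v_R² = 4.602e-05.
t = (0.3365 − 0.005990)/4.602e-05 = 7180 days.

7180 days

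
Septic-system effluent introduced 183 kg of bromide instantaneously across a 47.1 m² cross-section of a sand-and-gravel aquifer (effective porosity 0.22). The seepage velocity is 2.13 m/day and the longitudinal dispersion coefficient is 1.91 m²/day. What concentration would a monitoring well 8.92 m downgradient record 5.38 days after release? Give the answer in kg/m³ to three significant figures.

1.33 kg/m³

For an instantaneous plane source, C(x,t) = M/(n_e·A·√(4πDt)) · exp(−(x−vt)²/(4Dt)), with n_e·A the pore (flow) area.
Plume center vt = 2.13 × 5.38 = 11.4594 m, so the well at 8.92 m is 2.5394 m upgradient of the peak.
√(4πDt) = 11.36 m, giving peak height M/(n_e·A·√(4πDt)) = 183/(0.22 × 47.1 × 11.36) = 1.555 kg/m³.
(x−vt)²/(4Dt) = (-2.5394)²/(4 × 1.91 × 5.38) = 0.1569; exp(−0.1569) = 0.8548.
C = 1.555 × 0.8548 = 1.33 kg/m³.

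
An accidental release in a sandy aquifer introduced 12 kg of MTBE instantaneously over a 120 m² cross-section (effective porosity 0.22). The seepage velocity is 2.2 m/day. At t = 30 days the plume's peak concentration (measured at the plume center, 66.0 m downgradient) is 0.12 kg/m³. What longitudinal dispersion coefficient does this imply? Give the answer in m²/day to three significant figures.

At the plume center C_max = M/(n_e·A·√(4πDt)), so D = M²/(4πt·(n_e·A·C_max)²).
n_e·A·C_max = 0.22 × 120 × 0.12 = 3.168 kg/m.
D = 12²/(4π × 30 × 3.168²) = 0.0381 m²/day.

0.0381 m²/day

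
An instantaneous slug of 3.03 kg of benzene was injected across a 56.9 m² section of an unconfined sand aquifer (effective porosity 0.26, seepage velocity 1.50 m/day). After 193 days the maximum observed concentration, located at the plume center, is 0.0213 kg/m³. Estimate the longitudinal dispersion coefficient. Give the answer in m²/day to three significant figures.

At the plume center C_max = M/(n_e·A·√(4πDt)), so D = M²/(4πt·(n_e·A·C_max)²).
n_e·A·C_max = 0.26 × 56.9 × 0.0213 = 0.3151 kg/m.
D = 3.03²/(4π × 193 × 0.3151²) = 0.0381 m²/day.

0.0381 m²/day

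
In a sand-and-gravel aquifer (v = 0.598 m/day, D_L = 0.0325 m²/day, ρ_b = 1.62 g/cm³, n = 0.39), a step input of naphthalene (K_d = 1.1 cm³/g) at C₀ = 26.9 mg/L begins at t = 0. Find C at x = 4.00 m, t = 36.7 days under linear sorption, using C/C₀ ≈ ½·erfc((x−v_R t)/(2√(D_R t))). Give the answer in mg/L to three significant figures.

12.5 mg/L

Retardation factor R = 1 + ρ_b·K_d/n = 1 + 1.62 × 1.1/0.39 = 5.569.
Sorption retards both mechanisms: v_R = v/R = 0.1074 m/day, D_R = D/R = 0.005836 m²/day.
v_R·t = 0.1074 × 36.7 = 3.94158 m; 2√(D_R t) = 0.9256 m; argument = (4.00 − 3.94158)/0.9256 = 0.06312.
C = C₀ × ½·erfc(0.06312) = 26.9 × 0.4644 = 12.5 mg/L.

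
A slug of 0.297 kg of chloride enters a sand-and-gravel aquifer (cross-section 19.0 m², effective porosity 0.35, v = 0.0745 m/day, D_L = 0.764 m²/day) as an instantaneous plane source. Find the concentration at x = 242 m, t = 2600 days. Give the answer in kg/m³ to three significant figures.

For an instantaneous plane source, C(x,t) = M/(n_e·A·√(4πDt)) · exp(−(x−vt)²/(4Dt)), with n_e·A the pore (flow) area.
Plume center vt = 0.0745 × 2600 = 193.7 m, so the well at 242 m is 48.3 m downgradient of the peak.
√(4πDt) = 158.0 m, giving peak height M/(n_e·A·√(4πDt)) = 0.297/(0.35 × 19.0 × 158.0) = 0.0002827 kg/m³.
(x−vt)²/(4Dt) = (48.3)²/(4 × 0.764 × 2600) = 0.2936; exp(−0.2936) = 0.7456.
C = 0.0002827 × 0.7456 = 0.000211 kg/m³.

0.000211 kg/m³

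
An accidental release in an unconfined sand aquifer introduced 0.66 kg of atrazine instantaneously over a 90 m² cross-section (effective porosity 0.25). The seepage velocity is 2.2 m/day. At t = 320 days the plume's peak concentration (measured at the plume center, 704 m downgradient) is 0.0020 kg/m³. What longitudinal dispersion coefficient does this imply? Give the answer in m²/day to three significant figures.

0.0535 m²/day

At the plume center C_max = M/(n_e·A·√(4πDt)), so D = M²/(4πt·(n_e·A·C_max)²).
n_e·A·C_max = 0.25 × 90 × 0.0020 = 0.04500 kg/m.
D = 0.66²/(4π × 320 × 0.04500²) = 0.0535 m²/day.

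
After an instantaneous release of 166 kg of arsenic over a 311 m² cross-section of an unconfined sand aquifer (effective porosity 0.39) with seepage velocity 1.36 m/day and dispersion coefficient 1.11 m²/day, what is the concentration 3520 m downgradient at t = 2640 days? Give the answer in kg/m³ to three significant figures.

0.00467 kg/m³

For an instantaneous plane source, C(x,t) = M/(n_e·A·√(4πDt)) · exp(−(x−vt)²/(4Dt)), with n_e·A the pore (flow) area.
Plume center vt = 1.36 × 2640 = 3590.4 m, so the well at 3520 m is 70.4 m upgradient of the peak.
√(4πDt) = 191.9 m, giving peak height M/(n_e·A·√(4πDt)) = 166/(0.39 × 311 × 191.9) = 0.007132 kg/m³.
(x−vt)²/(4Dt) = (-70.4)²/(4 × 1.11 × 2640) = 0.4228; exp(−0.4228) = 0.6552.
C = 0.007132 × 0.6552 = 0.00467 kg/m³.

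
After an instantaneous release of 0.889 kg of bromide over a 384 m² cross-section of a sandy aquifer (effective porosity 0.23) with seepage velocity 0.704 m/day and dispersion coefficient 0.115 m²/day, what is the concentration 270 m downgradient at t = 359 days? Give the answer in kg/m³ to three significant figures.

7.27e-05 kg/m³

For an instantaneous plane source, C(x,t) = M/(n_e·A·√(4πDt)) · exp(−(x−vt)²/(4Dt)), with n_e·A the pore (flow) area.
Plume center vt = 0.704 × 359 = 252.736 m, so the well at 270 m is 17.264 m downgradient of the peak.
√(4πDt) = 22.78 m, giving peak height M/(n_e·A·√(4πDt)) = 0.889/(0.23 × 384 × 22.78) = 0.0004419 kg/m³.
(x−vt)²/(4Dt) = (17.264)²/(4 × 0.115 × 359) = 1.805; exp(−1.805) = 0.1645.
C = 0.0004419 × 0.1645 = 7.27e-05 kg/m³.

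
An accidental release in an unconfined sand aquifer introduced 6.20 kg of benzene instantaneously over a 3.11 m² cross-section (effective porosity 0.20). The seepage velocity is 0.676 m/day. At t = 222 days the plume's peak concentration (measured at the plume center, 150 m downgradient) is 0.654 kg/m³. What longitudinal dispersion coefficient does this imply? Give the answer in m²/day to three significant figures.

0.0833 m²/day

At the plume center C_max = M/(n_e·A·√(4πDt)), so D = M²/(4πt·(n_e·A·C_max)²).
n_e·A·C_max = 0.20 × 3.11 × 0.654 = 0.4068 kg/m.
D = 6.20²/(4π × 222 × 0.4068²) = 0.0833 m²/day.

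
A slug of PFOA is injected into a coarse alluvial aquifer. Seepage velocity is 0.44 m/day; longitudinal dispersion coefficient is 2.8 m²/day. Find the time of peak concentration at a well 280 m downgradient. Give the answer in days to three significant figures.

622 days

For the 1D instantaneous-source solution, setting ∂C/∂t = 0 at fixed x gives v²t² + 2Dt − x² = 0, so t = (√(D² + v²x²) − D)/v².
√(D² + v²x²) = √(2.8² + 0.44² × 280²) = 123.2; v² = 0.1936.
t = (123.2 − 2.8)/0.1936 = 622 days (vs. the pure-advection estimate x/v = 636 d).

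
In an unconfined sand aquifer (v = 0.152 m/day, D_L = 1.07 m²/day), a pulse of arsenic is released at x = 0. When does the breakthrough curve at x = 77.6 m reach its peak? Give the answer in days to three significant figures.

466 days

For the 1D instantaneous-source solution, setting ∂C/∂t = 0 at fixed x gives v²t² + 2Dt − x² = 0, so t = (√(D² + v²x²) − D)/v².
√(D² + v²x²) = √(1.07² + 0.152² × 77.6²) = 11.84; v² = 0.023104.
t = (11.84 − 1.07)/0.023104 = 466 days (vs. the pure-advection estimate x/v = 511 d).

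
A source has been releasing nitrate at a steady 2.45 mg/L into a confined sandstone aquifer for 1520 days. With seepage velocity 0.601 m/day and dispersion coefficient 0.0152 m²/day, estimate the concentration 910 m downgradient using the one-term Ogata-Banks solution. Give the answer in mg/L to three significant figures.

For a continuous step input, C/C₀ ≈ ½·erfc((x−vt)/(2√(Dt))).
vt = 0.601 × 1520 = 913.52 m and 2√(Dt) = 2√(0.0152 × 1520) = 9.613 m.
Argument (x−vt)/(2√(Dt)) = (910 − 913.52)/9.613 = -0.3662; ½·erfc(-0.3662) = 0.6977.
C = 2.45 × 0.6977 = 1.71 mg/L.

1.71 mg/L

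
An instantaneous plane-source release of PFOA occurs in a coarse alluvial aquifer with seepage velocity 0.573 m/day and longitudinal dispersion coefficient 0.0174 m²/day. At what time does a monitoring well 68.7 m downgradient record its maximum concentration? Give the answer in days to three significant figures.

120 days

For the 1D instantaneous-source solution, setting ∂C/∂t = 0 at fixed x gives v²t² + 2Dt − x² = 0, so t = (√(D² + v²x²) − D)/v².
√(D² + v²x²) = √(0.0174² + 0.573² × 68.7²) = 39.37; v² = 0.328329.
t = (39.37 − 0.0174)/0.328329 = 120 days (vs. the pure-advection estimate x/v = 120 d).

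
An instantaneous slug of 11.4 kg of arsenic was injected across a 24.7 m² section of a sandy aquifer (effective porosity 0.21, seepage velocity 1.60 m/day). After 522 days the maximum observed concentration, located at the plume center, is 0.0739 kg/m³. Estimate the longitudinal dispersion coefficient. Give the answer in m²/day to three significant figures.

0.135 m²/day

At the plume center C_max = M/(n_e·A·√(4πDt)), so D = M²/(4πt·(n_e·A·C_max)²).
n_e·A·C_max = 0.21 × 24.7 × 0.0739 = 0.3833 kg/m.
D = 11.4²/(4π × 522 × 0.3833²) = 0.135 m²/day.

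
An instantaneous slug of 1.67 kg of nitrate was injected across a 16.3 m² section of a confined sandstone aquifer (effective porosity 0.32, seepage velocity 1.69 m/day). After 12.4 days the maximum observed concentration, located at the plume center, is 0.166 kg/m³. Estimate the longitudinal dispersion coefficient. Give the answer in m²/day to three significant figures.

0.0239 m²/day

At the plume center C_max = M/(n_e·A·√(4πDt)), so D = M²/(4πt·(n_e·A·C_max)²).
n_e·A·C_max = 0.32 × 16.3 × 0.166 = 0.8659 kg/m.
D = 1.67²/(4π × 12.4 × 0.8659²) = 0.0239 m²/day.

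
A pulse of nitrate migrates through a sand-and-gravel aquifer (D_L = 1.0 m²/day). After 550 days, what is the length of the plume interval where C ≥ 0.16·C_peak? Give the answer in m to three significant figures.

127 m

The plume is Gaussian with σ = √(2Dt) = √(2 × 1.0 × 550) = 33.17 m.
C/C_peak = exp(−Δx²/(2σ²)) = 0.16 ⇒ Δx = σ·√(−2 ln 0.16) = 33.17 × 1.914 = 63.49 m.
Width = 2Δx = 127 m.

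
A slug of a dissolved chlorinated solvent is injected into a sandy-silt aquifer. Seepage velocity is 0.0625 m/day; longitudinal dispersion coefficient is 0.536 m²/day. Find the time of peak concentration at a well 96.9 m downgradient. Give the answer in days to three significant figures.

For the 1D instantaneous-source solution, setting ∂C/∂t = 0 at fixed x gives v²t² + 2Dt − x² = 0, so t = (√(D² + v²x²) − D)/v².
√(D² + v²x²) = √(0.536² + 0.0625² × 96.9²) = 6.080; v² = 0.00390625.
t = (6.080 − 0.536)/0.00390625 = 1420 days (vs. the pure-advection estimate x/v = 1550 d).

1420 days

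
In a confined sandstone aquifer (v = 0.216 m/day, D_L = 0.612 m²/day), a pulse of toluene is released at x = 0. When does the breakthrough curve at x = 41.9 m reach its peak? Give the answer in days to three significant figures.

For the 1D instantaneous-source solution, setting ∂C/∂t = 0 at fixed x gives v²t² + 2Dt − x² = 0, so t = (√(D² + v²x²) − D)/v².
√(D² + v²x²) = √(0.612² + 0.216² × 41.9²) = 9.071; v² = 0.046656.
t = (9.071 − 0.612)/0.046656 = 181 days (vs. the pure-advection estimate x/v = 194 d).

181 days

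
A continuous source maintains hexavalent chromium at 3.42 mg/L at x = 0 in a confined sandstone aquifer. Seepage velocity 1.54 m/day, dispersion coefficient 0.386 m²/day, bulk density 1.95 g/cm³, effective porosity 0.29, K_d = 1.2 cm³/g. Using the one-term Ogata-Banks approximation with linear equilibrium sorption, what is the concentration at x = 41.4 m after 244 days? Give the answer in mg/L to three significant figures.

Retardation factor R = 1 + ρ_b·K_d/n = 1 + 1.95 × 1.2/0.29 = 9.069.
Sorption retards both mechanisms: v_R = v/R = 0.1698 m/day, D_R = D/R = 0.04256 m²/day.
v_R·t = 0.1698 × 244 = 41.4312 m; 2√(D_R t) = 6.445 m; argument = (41.4 − 41.4312)/6.445 = -0.004841.
C = C₀ × ½·erfc(-0.004841) = 3.42 × 0.5027 = 1.72 mg/L.

1.72 mg/L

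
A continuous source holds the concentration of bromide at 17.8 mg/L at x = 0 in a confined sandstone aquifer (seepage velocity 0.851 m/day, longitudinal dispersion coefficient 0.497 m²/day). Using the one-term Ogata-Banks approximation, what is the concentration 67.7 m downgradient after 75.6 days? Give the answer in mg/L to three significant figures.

6.21 mg/L

For a continuous step input, C/C₀ ≈ ½·erfc((x−vt)/(2√(Dt))).
vt = 0.851 × 75.6 = 64.3356 m and 2√(Dt) = 2√(0.497 × 75.6) = 12.26 m.
Argument (x−vt)/(2√(Dt)) = (67.7 − 64.3356)/12.26 = 0.2744; ½·erfc(0.2744) = 0.3490.
C = 17.8 × 0.3490 = 6.21 mg/L.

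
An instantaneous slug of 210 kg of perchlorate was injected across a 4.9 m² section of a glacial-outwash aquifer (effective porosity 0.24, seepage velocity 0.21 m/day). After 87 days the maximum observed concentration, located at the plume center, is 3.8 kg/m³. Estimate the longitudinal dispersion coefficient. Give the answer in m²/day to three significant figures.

At the plume center C_max = M/(n_e·A·√(4πDt)), so D = M²/(4πt·(n_e·A·C_max)²).
n_e·A·C_max = 0.24 × 4.9 × 3.8 = 4.469 kg/m.
D = 210²/(4π × 87 × 4.469²) = 2.02 m²/day.

2.02 m²/day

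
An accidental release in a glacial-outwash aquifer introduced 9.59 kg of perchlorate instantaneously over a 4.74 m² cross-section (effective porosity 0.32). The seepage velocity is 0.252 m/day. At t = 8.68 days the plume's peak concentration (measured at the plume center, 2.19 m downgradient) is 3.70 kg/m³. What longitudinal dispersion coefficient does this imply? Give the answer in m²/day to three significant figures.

0.0268 m²/day

At the plume center C_max = M/(n_e·A·√(4πDt)), so D = M²/(4πt·(n_e·A·C_max)²).
n_e·A·C_max = 0.32 × 4.74 × 3.70 = 5.612 kg/m.
D = 9.59²/(4π × 8.68 × 5.612²) = 0.0268 m²/day.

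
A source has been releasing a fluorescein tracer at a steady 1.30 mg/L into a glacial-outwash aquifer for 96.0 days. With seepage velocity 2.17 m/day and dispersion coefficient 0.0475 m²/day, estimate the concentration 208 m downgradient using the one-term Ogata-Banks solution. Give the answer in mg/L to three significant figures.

For a continuous step input, C/C₀ ≈ ½·erfc((x−vt)/(2√(Dt))).
vt = 2.17 × 96.0 = 208.32 m and 2√(Dt) = 2√(0.0475 × 96.0) = 4.271 m.
Argument (x−vt)/(2√(Dt)) = (208 − 208.32)/4.271 = -0.07492; ½·erfc(-0.07492) = 0.5422.
C = 1.30 × 0.5422 = 0.705 mg/L.

0.705 mg/L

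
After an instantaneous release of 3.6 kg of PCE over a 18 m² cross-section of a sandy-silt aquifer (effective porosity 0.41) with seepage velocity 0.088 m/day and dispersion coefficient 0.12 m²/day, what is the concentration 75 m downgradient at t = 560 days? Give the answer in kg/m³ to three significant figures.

For an instantaneous plane source, C(x,t) = M/(n_e·A·√(4πDt)) · exp(−(x−vt)²/(4Dt)), with n_e·A the pore (flow) area.
Plume center vt = 0.088 × 560 = 49.28 m, so the well at 75 m is 25.72 m downgradient of the peak.
√(4πDt) = 29.06 m, giving peak height M/(n_e·A·√(4πDt)) = 3.6/(0.41 × 18 × 29.06) = 0.01679 kg/m³.
(x−vt)²/(4Dt) = (25.72)²/(4 × 0.12 × 560) = 2.461; exp(−2.461) = 0.08535.
C = 0.01679 × 0.08535 = 0.00143 kg/m³.

0.00143 kg/m³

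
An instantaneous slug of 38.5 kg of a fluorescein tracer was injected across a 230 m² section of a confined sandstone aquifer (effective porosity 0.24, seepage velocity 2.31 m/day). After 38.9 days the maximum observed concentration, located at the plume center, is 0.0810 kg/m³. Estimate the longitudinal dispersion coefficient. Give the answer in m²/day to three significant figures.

0.152 m²/day

At the plume center C_max = M/(n_e·A·√(4πDt)), so D = M²/(4πt·(n_e·A·C_max)²).
n_e·A·C_max = 0.24 × 230 × 0.0810 = 4.471 kg/m.
D = 38.5²/(4π × 38.9 × 4.471²) = 0.152 m²/day.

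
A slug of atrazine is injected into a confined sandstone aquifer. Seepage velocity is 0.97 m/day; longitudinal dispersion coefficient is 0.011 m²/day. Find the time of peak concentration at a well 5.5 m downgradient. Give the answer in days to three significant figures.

For the 1D instantaneous-source solution, setting ∂C/∂t = 0 at fixed x gives v²t² + 2Dt − x² = 0, so t = (√(D² + v²x²) − D)/v².
√(D² + v²x²) = √(0.011² + 0.97² × 5.5²) = 5.335; v² = 0.9409.
t = (5.335 − 0.011)/0.9409 = 5.66 days (vs. the pure-advection estimate x/v = 5.67 d).

5.66 days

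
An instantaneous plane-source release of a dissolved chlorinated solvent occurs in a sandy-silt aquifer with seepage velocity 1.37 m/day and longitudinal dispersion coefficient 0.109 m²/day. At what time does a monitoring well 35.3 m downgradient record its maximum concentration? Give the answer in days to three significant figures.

For the 1D instantaneous-source solution, setting ∂C/∂t = 0 at fixed x gives v²t² + 2Dt − x² = 0, so t = (√(D² + v²x²) − D)/v².
√(D² + v²x²) = √(0.109² + 1.37² × 35.3²) = 48.36; v² = 1.8769.
t = (48.36 − 0.109)/1.8769 = 25.7 days (vs. the pure-advection estimate x/v = 25.8 d).

25.7 days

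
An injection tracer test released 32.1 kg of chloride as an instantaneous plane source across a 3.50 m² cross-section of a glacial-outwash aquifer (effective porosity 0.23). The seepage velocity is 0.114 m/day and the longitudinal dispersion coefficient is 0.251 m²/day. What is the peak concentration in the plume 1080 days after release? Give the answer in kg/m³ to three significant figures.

The peak of an instantaneous 1D plume sits at x = vt; there the Gaussian factor is 1 and C_max = M/(n_e·A·√(4πDt)), where n_e·A is the pore area the mass is dissolved in.
√(4πDt) = √(4π × 0.251 × 1080) = 58.37 m, so C_max = 32.1/(0.23 × 3.50 × 58.37) = 0.683 kg/m³.

0.683 kg/m³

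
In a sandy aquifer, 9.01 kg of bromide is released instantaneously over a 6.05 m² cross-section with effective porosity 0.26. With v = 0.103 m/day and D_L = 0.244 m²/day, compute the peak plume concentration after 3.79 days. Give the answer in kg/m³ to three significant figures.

1.68 kg/m³

The peak of an instantaneous 1D plume sits at x = vt; there the Gaussian factor is 1 and C_max = M/(n_e·A·√(4πDt)), where n_e·A is the pore area the mass is dissolved in.
√(4πDt) = √(4π × 0.244 × 3.79) = 3.409 m, so C_max = 9.01/(0.26 × 6.05 × 3.409) = 1.68 kg/m³.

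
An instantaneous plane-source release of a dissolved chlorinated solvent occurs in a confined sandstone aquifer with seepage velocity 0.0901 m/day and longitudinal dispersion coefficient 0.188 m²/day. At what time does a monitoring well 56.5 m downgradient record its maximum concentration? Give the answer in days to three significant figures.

604 days

For the 1D instantaneous-source solution, setting ∂C/∂t = 0 at fixed x gives v²t² + 2Dt − x² = 0, so t = (√(D² + v²x²) − D)/v².
√(D² + v²x²) = √(0.188² + 0.0901² × 56.5²) = 5.094; v² = 0.00811801.
t = (5.094 − 0.188)/0.00811801 = 604 days (vs. the pure-advection estimate x/v = 627 d).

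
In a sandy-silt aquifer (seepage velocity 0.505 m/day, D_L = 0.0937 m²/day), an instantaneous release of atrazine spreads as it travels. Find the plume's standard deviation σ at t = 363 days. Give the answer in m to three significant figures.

Dispersive spreading gives a Gaussian with σ² = 2Dt; advection only shifts the center.
σ = √(2 × 0.0937 × 363) = 8.25 m.

8.25 m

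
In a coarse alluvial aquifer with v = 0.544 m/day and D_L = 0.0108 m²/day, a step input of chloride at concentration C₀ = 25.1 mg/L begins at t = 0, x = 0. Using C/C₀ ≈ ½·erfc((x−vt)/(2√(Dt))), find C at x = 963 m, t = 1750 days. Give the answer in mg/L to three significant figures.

For a continuous step input, C/C₀ ≈ ½·erfc((x−vt)/(2√(Dt))).
vt = 0.544 × 1750 = 952 m and 2√(Dt) = 2√(0.0108 × 1750) = 8.695 m.
Argument (x−vt)/(2√(Dt)) = (963 − 952)/8.695 = 1.265; ½·erfc(1.265) = 0.03681.
C = 25.1 × 0.03681 = 0.924 mg/L.

0.924 mg/L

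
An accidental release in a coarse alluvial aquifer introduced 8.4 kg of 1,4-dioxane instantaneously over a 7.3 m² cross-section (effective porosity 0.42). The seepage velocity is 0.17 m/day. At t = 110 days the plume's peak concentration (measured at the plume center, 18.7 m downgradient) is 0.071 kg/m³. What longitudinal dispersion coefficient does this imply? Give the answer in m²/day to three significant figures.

At the plume center C_max = M/(n_e·A·√(4πDt)), so D = M²/(4πt·(n_e·A·C_max)²).
n_e·A·C_max = 0.42 × 7.3 × 0.071 = 0.2177 kg/m.
D = 8.4²/(4π × 110 × 0.2177²) = 1.08 m²/day.

1.08 m²/day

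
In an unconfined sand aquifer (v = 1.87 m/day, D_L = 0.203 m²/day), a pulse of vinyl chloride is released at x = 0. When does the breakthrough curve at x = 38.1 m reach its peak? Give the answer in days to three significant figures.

For the 1D instantaneous-source solution, setting ∂C/∂t = 0 at fixed x gives v²t² + 2Dt − x² = 0, so t = (√(D² + v²x²) − D)/v².
√(D² + v²x²) = √(0.203² + 1.87² × 38.1²) = 71.25; v² = 3.4969.
t = (71.25 − 0.203)/3.4969 = 20.3 days (vs. the pure-advection estimate x/v = 20.4 d).

20.3 days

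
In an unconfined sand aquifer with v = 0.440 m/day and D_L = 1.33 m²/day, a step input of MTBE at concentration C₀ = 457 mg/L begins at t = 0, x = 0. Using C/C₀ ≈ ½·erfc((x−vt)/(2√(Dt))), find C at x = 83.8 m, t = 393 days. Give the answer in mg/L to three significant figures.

For a continuous step input, C/C₀ ≈ ½·erfc((x−vt)/(2√(Dt))).
vt = 0.440 × 393 = 172.92 m and 2√(Dt) = 2√(1.33 × 393) = 45.72 m.
Argument (x−vt)/(2√(Dt)) = (83.8 − 172.92)/45.72 = -1.949; ½·erfc(-1.949) = 0.9971.
C = 457 × 0.9971 = 456 mg/L.

456 mg/L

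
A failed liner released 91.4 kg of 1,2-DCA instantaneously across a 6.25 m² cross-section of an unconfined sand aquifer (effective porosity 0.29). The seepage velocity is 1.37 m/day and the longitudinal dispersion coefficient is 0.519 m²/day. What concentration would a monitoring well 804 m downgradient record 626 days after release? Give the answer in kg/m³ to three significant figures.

For an instantaneous plane source, C(x,t) = M/(n_e·A·√(4πDt)) · exp(−(x−vt)²/(4Dt)), with n_e·A the pore (flow) area.
Plume center vt = 1.37 × 626 = 857.62 m, so the well at 804 m is 53.62 m upgradient of the peak.
√(4πDt) = 63.90 m, giving peak height M/(n_e·A·√(4πDt)) = 91.4/(0.29 × 6.25 × 63.90) = 0.7892 kg/m³.
(x−vt)²/(4Dt) = (-53.62)²/(4 × 0.519 × 626) = 2.212; exp(−2.212) = 0.1095.
C = 0.7892 × 0.1095 = 0.0864 kg/m³.

0.0864 kg/m³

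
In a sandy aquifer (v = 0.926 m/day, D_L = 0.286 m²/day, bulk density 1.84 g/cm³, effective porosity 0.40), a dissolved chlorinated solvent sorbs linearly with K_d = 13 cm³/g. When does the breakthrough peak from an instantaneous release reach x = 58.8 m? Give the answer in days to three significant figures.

3840 days

Retardation factor R = 1 + ρ_b·K_d/n = 1 + 1.84 × 13/0.40 = 60.80.
Sorption retards both mechanisms: v_R = v/R = 0.01523 m/day, D_R = D/R = 0.004704 m²/day.
Peak time from v_R²t² + 2D_R t − x² = 0: t = (√(D_R² + v_R²x²) − D_R)/v_R².
√(D_R² + v_R²x²) = √(0.004704² + 0.01523² × 58.8²) = 0.8955; v_R² = 0.0002320.
t = (0.8955 − 0.004704)/0.0002320 = 3840 days.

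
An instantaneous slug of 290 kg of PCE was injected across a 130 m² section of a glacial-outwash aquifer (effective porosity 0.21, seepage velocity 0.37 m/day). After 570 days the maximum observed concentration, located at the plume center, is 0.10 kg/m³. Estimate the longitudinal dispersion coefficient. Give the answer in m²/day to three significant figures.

1.58 m²/day

At the plume center C_max = M/(n_e·A·√(4πDt)), so D = M²/(4πt·(n_e·A·C_max)²).
n_e·A·C_max = 0.21 × 130 × 0.10 = 2.730 kg/m.
D = 290²/(4π × 570 × 2.730²) = 1.58 m²/day.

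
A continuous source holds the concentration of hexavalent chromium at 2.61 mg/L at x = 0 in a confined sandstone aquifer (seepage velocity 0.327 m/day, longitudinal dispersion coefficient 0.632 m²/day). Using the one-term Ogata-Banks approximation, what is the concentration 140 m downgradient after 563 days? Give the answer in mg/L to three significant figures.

2.48 mg/L

For a continuous step input, C/C₀ ≈ ½·erfc((x−vt)/(2√(Dt))).
vt = 0.327 × 563 = 184.101 m and 2√(Dt) = 2√(0.632 × 563) = 37.73 m.
Argument (x−vt)/(2√(Dt)) = (140 − 184.101)/37.73 = -1.169; ½·erfc(-1.169) = 0.9509.
C = 2.61 × 0.9509 = 2.48 mg/L.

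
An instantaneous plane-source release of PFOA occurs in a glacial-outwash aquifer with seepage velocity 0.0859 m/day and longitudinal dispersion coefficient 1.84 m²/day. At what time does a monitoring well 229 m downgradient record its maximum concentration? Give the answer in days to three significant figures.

2430 days

For the 1D instantaneous-source solution, setting ∂C/∂t = 0 at fixed x gives v²t² + 2Dt − x² = 0, so t = (√(D² + v²x²) − D)/v².
√(D² + v²x²) = √(1.84² + 0.0859² × 229²) = 19.76; v² = 0.00737881.
t = (19.76 − 1.84)/0.00737881 = 2430 days (vs. the pure-advection estimate x/v = 2670 d).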